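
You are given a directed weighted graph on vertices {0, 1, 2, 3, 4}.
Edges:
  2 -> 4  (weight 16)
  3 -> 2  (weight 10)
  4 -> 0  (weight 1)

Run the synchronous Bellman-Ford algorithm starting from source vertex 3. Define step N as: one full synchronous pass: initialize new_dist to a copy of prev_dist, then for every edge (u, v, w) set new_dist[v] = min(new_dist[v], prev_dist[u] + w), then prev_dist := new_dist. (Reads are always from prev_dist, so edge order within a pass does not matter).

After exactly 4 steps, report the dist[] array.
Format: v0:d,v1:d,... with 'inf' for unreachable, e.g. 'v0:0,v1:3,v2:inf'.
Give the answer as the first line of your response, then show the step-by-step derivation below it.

v0:27,v1:inf,v2:10,v3:0,v4:26

step 1: dist = v0:inf,v1:inf,v2:10,v3:0,v4:inf
step 2: dist = v0:inf,v1:inf,v2:10,v3:0,v4:26
step 3: dist = v0:27,v1:inf,v2:10,v3:0,v4:26
step 4: dist = v0:27,v1:inf,v2:10,v3:0,v4:26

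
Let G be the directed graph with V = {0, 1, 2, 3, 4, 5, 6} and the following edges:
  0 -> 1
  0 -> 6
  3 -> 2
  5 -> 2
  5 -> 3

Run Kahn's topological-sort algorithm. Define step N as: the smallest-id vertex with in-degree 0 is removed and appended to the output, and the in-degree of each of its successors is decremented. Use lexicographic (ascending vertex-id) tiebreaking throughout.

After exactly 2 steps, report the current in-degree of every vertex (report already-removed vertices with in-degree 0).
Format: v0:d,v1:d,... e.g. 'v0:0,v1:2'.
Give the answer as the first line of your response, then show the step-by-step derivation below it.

v0:0,v1:0,v2:2,v3:1,v4:0,v5:0,v6:0

step 1: output 0; order=[0]; indeg=(0,0,2,1,0,0,0)
step 2: output 1; order=[0,1]; indeg=(0,0,2,1,0,0,0)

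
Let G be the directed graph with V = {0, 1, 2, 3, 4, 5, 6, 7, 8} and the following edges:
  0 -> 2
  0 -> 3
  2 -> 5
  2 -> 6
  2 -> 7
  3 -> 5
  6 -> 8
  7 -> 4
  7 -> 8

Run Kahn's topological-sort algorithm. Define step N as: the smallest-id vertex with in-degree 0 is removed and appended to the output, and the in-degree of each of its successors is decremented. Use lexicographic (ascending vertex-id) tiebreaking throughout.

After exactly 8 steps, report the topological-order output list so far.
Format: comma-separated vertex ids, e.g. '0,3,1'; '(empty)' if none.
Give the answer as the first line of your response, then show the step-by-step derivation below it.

0,1,2,3,5,6,7,4

step 1: output 0; order=[0]; indeg=(0,0,0,0,1,2,1,1,2)
step 2: output 1; order=[0,1]; indeg=(0,0,0,0,1,2,1,1,2)
step 3: output 2; order=[0,1,2]; indeg=(0,0,0,0,1,1,0,0,2)
step 4: output 3; order=[0,1,2,3]; indeg=(0,0,0,0,1,0,0,0,2)
step 5: output 5; order=[0,1,2,3,5]; indeg=(0,0,0,0,1,0,0,0,2)
step 6: output 6; order=[0,1,2,3,5,6]; indeg=(0,0,0,0,1,0,0,0,1)
step 7: output 7; order=[0,1,2,3,5,6,7]; indeg=(0,0,0,0,0,0,0,0,0)
step 8: output 4; order=[0,1,2,3,5,6,7,4]; indeg=(0,0,0,0,0,0,0,0,0)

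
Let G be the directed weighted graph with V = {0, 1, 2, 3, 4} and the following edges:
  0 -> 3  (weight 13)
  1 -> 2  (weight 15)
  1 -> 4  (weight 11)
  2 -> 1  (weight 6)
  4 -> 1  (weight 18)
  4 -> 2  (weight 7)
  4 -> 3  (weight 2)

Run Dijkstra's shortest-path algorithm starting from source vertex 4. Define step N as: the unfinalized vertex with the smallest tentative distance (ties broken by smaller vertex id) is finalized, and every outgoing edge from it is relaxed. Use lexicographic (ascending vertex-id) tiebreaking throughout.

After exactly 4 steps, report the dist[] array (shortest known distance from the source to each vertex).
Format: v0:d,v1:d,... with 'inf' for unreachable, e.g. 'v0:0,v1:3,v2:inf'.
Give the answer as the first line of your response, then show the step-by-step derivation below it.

v0:inf,v1:13,v2:7,v3:2,v4:0

step 1: dist = v0:inf,v1:18,v2:7,v3:2,v4:0
step 2: dist = v0:inf,v1:18,v2:7,v3:2,v4:0
step 3: dist = v0:inf,v1:13,v2:7,v3:2,v4:0
step 4: dist = v0:inf,v1:13,v2:7,v3:2,v4:0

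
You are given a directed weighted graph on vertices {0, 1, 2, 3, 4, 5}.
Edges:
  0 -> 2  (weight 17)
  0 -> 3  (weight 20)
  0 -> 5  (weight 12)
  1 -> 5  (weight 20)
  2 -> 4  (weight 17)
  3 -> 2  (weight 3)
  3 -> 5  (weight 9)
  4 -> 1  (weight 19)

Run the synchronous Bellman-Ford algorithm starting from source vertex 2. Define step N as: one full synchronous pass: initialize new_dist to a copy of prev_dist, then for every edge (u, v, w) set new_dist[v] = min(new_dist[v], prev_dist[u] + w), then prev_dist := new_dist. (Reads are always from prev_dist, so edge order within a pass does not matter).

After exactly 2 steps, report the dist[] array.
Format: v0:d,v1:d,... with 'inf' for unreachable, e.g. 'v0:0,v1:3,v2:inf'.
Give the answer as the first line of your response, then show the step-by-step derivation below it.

v0:inf,v1:36,v2:0,v3:inf,v4:17,v5:inf

step 1: dist = v0:inf,v1:inf,v2:0,v3:inf,v4:17,v5:inf
step 2: dist = v0:inf,v1:36,v2:0,v3:inf,v4:17,v5:inf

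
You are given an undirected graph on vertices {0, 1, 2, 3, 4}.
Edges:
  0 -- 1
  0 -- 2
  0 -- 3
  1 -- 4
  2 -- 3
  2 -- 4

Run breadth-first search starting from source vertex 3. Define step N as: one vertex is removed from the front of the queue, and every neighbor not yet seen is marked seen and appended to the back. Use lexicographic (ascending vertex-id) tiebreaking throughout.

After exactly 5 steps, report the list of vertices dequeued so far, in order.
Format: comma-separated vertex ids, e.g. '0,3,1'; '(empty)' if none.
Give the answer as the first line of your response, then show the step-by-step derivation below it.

3,0,2,1,4

step 1: dequeue 3; queue=[0,2]; order=3
step 2: dequeue 0; queue=[2,1]; order=3,0
step 3: dequeue 2; queue=[1,4]; order=3,0,2
step 4: dequeue 1; queue=[4]; order=3,0,2,1
step 5: dequeue 4; queue=[(empty)]; order=3,0,2,1,4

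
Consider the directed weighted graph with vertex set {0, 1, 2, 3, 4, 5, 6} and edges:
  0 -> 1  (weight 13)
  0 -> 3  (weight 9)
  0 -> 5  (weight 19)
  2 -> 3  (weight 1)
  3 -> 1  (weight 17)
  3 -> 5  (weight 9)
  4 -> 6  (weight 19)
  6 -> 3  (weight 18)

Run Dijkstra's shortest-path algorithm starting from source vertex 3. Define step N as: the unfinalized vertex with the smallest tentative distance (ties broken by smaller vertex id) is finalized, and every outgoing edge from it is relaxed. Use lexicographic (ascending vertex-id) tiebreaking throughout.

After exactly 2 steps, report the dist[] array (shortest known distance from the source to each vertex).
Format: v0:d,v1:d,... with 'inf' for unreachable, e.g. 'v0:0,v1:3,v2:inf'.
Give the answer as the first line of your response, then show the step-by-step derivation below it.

v0:inf,v1:17,v2:inf,v3:0,v4:inf,v5:9,v6:inf

step 1: dist = v0:inf,v1:17,v2:inf,v3:0,v4:inf,v5:9,v6:inf
step 2: dist = v0:inf,v1:17,v2:inf,v3:0,v4:inf,v5:9,v6:inf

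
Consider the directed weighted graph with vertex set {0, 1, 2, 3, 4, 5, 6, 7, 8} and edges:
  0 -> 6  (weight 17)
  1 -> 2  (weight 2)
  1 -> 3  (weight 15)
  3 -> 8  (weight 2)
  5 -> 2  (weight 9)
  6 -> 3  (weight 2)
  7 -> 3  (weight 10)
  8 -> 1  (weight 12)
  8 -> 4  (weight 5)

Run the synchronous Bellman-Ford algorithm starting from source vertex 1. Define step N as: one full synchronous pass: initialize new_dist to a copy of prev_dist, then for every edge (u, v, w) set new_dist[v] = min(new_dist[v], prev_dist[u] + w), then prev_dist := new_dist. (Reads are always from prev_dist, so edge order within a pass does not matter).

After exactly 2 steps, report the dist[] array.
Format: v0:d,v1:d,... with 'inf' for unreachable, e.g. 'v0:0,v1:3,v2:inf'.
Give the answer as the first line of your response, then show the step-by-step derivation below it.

v0:inf,v1:0,v2:2,v3:15,v4:inf,v5:inf,v6:inf,v7:inf,v8:17

step 1: dist = v0:inf,v1:0,v2:2,v3:15,v4:inf,v5:inf,v6:inf,v7:inf,v8:inf
step 2: dist = v0:inf,v1:0,v2:2,v3:15,v4:inf,v5:inf,v6:inf,v7:inf,v8:17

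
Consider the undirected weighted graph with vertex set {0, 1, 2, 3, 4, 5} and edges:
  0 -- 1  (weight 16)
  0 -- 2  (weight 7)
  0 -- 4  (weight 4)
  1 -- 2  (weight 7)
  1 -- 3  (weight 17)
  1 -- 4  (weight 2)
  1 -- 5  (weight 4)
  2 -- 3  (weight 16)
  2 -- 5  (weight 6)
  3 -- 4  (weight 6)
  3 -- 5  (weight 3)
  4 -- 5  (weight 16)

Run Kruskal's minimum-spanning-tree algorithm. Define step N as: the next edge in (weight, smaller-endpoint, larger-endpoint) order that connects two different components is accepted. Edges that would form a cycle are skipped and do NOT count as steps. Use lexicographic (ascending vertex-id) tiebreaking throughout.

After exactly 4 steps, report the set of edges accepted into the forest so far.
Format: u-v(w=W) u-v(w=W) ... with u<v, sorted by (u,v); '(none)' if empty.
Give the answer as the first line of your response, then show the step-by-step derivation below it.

0-4(w=4) 1-4(w=2) 1-5(w=4) 3-5(w=3)

step 1: add edge 1-4 (w=2); MST = {1-4(w=2)}
step 2: add edge 3-5 (w=3); MST = {1-4(w=2) 3-5(w=3)}
step 3: add edge 0-4 (w=4); MST = {0-4(w=4) 1-4(w=2) 3-5(w=3)}
step 4: add edge 1-5 (w=4); MST = {0-4(w=4) 1-4(w=2) 1-5(w=4) 3-5(w=3)}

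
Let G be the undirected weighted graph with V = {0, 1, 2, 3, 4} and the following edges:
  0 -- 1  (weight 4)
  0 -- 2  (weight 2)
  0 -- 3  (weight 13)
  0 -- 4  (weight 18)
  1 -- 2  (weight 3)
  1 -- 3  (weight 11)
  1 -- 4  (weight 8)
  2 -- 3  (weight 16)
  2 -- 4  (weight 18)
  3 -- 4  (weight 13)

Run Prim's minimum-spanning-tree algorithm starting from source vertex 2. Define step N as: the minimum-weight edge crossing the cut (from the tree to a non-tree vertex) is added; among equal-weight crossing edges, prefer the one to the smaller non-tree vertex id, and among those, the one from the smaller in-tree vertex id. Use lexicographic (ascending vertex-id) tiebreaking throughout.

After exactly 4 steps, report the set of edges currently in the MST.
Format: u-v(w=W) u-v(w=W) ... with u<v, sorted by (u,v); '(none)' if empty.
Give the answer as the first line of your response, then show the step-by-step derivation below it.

0-2(w=2) 1-2(w=3) 1-3(w=11) 1-4(w=8)

step 1: add edge 0-2 (w=2); MST = {0-2(w=2)}
step 2: add edge 1-2 (w=3); MST = {0-2(w=2) 1-2(w=3)}
step 3: add edge 1-4 (w=8); MST = {0-2(w=2) 1-2(w=3) 1-4(w=8)}
step 4: add edge 1-3 (w=11); MST = {0-2(w=2) 1-2(w=3) 1-3(w=11) 1-4(w=8)}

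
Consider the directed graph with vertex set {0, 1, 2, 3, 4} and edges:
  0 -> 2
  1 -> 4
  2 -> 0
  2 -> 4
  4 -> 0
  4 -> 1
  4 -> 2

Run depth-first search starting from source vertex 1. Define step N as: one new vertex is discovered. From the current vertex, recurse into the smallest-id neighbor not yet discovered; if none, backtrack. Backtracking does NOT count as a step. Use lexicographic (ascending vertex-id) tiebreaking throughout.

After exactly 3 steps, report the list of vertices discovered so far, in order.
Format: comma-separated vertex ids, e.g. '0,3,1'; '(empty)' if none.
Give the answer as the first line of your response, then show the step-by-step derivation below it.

1,4,0

step 1: discover 1; path=1; order=1
step 2: discover 4; path=1>4; order=1,4
step 3: discover 0; path=1>4>0; order=1,4,0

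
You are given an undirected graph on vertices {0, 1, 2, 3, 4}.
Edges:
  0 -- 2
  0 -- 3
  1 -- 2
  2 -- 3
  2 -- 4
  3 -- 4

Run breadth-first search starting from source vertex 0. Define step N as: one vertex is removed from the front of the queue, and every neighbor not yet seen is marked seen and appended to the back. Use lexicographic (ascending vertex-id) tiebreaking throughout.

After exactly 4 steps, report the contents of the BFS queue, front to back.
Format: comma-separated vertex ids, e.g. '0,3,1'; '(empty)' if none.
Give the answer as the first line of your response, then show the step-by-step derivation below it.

4

step 1: dequeue 0; queue=[2,3]; order=0
step 2: dequeue 2; queue=[3,1,4]; order=0,2
step 3: dequeue 3; queue=[1,4]; order=0,2,3
step 4: dequeue 1; queue=[4]; order=0,2,3,1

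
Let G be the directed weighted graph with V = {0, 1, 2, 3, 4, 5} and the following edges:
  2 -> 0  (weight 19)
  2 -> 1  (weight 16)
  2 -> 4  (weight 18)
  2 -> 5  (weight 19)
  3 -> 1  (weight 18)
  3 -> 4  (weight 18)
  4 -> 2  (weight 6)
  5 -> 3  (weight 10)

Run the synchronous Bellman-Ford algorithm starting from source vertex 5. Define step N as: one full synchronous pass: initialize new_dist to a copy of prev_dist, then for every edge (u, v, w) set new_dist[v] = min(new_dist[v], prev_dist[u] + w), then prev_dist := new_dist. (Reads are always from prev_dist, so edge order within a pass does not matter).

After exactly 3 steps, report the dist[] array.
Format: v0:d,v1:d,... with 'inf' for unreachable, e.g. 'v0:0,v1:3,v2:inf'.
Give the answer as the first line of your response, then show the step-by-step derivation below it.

v0:inf,v1:28,v2:34,v3:10,v4:28,v5:0

step 1: dist = v0:inf,v1:inf,v2:inf,v3:10,v4:inf,v5:0
step 2: dist = v0:inf,v1:28,v2:inf,v3:10,v4:28,v5:0
step 3: dist = v0:inf,v1:28,v2:34,v3:10,v4:28,v5:0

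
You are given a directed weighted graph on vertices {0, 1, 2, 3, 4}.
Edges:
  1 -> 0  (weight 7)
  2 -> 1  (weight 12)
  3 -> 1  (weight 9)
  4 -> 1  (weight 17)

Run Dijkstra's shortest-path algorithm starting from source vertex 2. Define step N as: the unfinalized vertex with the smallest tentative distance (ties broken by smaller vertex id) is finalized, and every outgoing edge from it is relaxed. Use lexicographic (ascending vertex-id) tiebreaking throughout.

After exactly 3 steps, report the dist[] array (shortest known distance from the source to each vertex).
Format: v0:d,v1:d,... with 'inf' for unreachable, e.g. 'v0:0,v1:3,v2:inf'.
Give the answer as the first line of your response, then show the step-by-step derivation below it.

v0:19,v1:12,v2:0,v3:inf,v4:inf

step 1: dist = v0:inf,v1:12,v2:0,v3:inf,v4:inf
step 2: dist = v0:19,v1:12,v2:0,v3:inf,v4:inf
step 3: dist = v0:19,v1:12,v2:0,v3:inf,v4:inf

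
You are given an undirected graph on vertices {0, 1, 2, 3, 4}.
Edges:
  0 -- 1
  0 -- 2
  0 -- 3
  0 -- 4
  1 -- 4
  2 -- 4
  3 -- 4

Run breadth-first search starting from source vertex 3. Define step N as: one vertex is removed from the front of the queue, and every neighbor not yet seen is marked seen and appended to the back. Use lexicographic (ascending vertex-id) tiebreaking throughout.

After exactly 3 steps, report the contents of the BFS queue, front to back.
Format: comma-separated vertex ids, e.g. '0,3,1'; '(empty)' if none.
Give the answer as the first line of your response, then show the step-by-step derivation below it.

1,2

step 1: dequeue 3; queue=[0,4]; order=3
step 2: dequeue 0; queue=[4,1,2]; order=3,0
step 3: dequeue 4; queue=[1,2]; order=3,0,4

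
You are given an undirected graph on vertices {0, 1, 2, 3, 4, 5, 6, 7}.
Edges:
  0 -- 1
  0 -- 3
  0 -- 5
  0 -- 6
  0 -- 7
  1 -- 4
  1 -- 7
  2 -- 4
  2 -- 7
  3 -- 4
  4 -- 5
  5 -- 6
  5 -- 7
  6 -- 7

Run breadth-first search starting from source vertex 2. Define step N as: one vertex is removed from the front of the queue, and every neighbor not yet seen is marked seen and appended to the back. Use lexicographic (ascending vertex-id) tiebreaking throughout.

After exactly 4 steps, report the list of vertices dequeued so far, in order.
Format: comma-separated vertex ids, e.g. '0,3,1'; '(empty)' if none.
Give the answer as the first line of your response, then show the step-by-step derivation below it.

2,4,7,1

step 1: dequeue 2; queue=[4,7]; order=2
step 2: dequeue 4; queue=[7,1,3,5]; order=2,4
step 3: dequeue 7; queue=[1,3,5,0,6]; order=2,4,7
step 4: dequeue 1; queue=[3,5,0,6]; order=2,4,7,1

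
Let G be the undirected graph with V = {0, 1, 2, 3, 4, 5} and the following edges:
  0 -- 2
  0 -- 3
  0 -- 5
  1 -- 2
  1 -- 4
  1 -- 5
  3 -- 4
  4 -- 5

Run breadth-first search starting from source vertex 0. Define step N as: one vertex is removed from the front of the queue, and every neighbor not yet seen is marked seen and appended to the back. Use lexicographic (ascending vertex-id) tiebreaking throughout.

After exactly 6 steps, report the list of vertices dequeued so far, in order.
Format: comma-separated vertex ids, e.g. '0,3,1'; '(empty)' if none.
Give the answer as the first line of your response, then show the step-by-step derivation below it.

0,2,3,5,1,4

step 1: dequeue 0; queue=[2,3,5]; order=0
step 2: dequeue 2; queue=[3,5,1]; order=0,2
step 3: dequeue 3; queue=[5,1,4]; order=0,2,3
step 4: dequeue 5; queue=[1,4]; order=0,2,3,5
step 5: dequeue 1; queue=[4]; order=0,2,3,5,1
step 6: dequeue 4; queue=[(empty)]; order=0,2,3,5,1,4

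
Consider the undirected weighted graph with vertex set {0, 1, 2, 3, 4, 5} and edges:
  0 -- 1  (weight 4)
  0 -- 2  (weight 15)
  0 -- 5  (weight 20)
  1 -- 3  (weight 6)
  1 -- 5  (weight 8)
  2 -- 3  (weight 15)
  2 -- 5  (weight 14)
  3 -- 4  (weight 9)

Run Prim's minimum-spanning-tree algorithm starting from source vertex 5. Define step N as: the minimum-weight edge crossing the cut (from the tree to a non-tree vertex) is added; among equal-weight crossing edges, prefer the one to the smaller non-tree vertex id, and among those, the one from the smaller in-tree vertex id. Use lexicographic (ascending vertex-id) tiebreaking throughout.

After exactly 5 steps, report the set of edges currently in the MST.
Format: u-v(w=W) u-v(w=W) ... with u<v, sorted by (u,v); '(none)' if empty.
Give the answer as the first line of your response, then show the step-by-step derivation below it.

0-1(w=4) 1-3(w=6) 1-5(w=8) 2-5(w=14) 3-4(w=9)

step 1: add edge 1-5 (w=8); MST = {1-5(w=8)}
step 2: add edge 0-1 (w=4); MST = {0-1(w=4) 1-5(w=8)}
step 3: add edge 1-3 (w=6); MST = {0-1(w=4) 1-3(w=6) 1-5(w=8)}
step 4: add edge 3-4 (w=9); MST = {0-1(w=4) 1-3(w=6) 1-5(w=8) 3-4(w=9)}
step 5: add edge 2-5 (w=14); MST = {0-1(w=4) 1-3(w=6) 1-5(w=8) 2-5(w=14) 3-4(w=9)}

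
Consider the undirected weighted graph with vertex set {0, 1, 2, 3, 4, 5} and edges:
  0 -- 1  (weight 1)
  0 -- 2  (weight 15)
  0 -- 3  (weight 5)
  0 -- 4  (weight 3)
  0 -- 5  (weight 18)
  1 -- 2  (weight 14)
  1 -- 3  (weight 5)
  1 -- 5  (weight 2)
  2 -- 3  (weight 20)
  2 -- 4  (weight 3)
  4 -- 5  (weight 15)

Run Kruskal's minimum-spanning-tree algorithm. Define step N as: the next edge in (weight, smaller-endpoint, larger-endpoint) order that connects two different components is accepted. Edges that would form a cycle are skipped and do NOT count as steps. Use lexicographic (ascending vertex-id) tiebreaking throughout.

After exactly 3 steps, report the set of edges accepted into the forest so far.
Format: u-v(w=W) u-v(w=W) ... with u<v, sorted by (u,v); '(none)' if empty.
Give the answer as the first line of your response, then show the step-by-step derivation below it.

0-1(w=1) 0-4(w=3) 1-5(w=2)

step 1: add edge 0-1 (w=1); MST = {0-1(w=1)}
step 2: add edge 1-5 (w=2); MST = {0-1(w=1) 1-5(w=2)}
step 3: add edge 0-4 (w=3); MST = {0-1(w=1) 0-4(w=3) 1-5(w=2)}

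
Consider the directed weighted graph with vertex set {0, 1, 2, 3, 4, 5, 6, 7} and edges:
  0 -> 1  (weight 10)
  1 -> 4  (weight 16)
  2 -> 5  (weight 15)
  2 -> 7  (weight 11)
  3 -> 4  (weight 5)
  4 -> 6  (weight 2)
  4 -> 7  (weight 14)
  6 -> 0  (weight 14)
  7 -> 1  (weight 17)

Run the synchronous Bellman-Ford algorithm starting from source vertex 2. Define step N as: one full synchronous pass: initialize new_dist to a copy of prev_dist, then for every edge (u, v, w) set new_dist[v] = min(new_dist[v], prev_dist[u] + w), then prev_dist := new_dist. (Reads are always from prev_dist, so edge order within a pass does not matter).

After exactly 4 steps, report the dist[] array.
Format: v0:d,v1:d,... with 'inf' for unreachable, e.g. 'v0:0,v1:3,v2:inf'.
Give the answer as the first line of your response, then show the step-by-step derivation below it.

v0:inf,v1:28,v2:0,v3:inf,v4:44,v5:15,v6:46,v7:11

step 1: dist = v0:inf,v1:inf,v2:0,v3:inf,v4:inf,v5:15,v6:inf,v7:11
step 2: dist = v0:inf,v1:28,v2:0,v3:inf,v4:inf,v5:15,v6:inf,v7:11
step 3: dist = v0:inf,v1:28,v2:0,v3:inf,v4:44,v5:15,v6:inf,v7:11
step 4: dist = v0:inf,v1:28,v2:0,v3:inf,v4:44,v5:15,v6:46,v7:11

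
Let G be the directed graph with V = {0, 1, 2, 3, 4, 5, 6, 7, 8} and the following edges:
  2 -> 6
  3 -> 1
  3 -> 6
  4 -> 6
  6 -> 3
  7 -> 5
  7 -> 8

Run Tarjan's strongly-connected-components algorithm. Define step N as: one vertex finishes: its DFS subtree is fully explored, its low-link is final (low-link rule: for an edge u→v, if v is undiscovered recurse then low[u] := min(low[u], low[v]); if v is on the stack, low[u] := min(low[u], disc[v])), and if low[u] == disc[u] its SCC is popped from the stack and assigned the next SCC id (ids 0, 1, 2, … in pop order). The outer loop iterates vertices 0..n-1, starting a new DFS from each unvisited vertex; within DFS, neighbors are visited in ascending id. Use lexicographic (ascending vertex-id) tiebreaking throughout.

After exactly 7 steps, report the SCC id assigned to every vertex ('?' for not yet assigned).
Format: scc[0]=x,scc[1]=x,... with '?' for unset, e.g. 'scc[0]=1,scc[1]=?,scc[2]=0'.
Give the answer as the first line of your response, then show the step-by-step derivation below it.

scc[0]=0,scc[1]=1,scc[2]=3,scc[3]=2,scc[4]=4,scc[5]=5,scc[6]=2,scc[7]=?,scc[8]=?

step 1: low=(low[0]=0,low[1]=?,low[2]=?,low[3]=?,low[4]=?,low[5]=?,low[6]=?,low[7]=?,low[8]=?); scc=(scc[0]=0,scc[1]=?,scc[2]=?,scc[3]=?,scc[4]=?,scc[5]=?,scc[6]=?,scc[7]=?,scc[8]=?)
step 2: low=(low[0]=0,low[1]=1,low[2]=?,low[3]=?,low[4]=?,low[5]=?,low[6]=?,low[7]=?,low[8]=?); scc=(scc[0]=0,scc[1]=1,scc[2]=?,scc[3]=?,scc[4]=?,scc[5]=?,scc[6]=?,scc[7]=?,scc[8]=?)
step 3: low=(low[0]=0,low[1]=1,low[2]=2,low[3]=3,low[4]=?,low[5]=?,low[6]=3,low[7]=?,low[8]=?); scc=(scc[0]=0,scc[1]=1,scc[2]=?,scc[3]=?,scc[4]=?,scc[5]=?,scc[6]=?,scc[7]=?,scc[8]=?)
step 4: low=(low[0]=0,low[1]=1,low[2]=2,low[3]=3,low[4]=?,low[5]=?,low[6]=3,low[7]=?,low[8]=?); scc=(scc[0]=0,scc[1]=1,scc[2]=?,scc[3]=2,scc[4]=?,scc[5]=?,scc[6]=2,scc[7]=?,scc[8]=?)
step 5: low=(low[0]=0,low[1]=1,low[2]=2,low[3]=3,low[4]=?,low[5]=?,low[6]=3,low[7]=?,low[8]=?); scc=(scc[0]=0,scc[1]=1,scc[2]=3,scc[3]=2,scc[4]=?,scc[5]=?,scc[6]=2,scc[7]=?,scc[8]=?)
step 6: low=(low[0]=0,low[1]=1,low[2]=2,low[3]=3,low[4]=5,low[5]=?,low[6]=3,low[7]=?,low[8]=?); scc=(scc[0]=0,scc[1]=1,scc[2]=3,scc[3]=2,scc[4]=4,scc[5]=?,scc[6]=2,scc[7]=?,scc[8]=?)
step 7: low=(low[0]=0,low[1]=1,low[2]=2,low[3]=3,low[4]=5,low[5]=6,low[6]=3,low[7]=?,low[8]=?); scc=(scc[0]=0,scc[1]=1,scc[2]=3,scc[3]=2,scc[4]=4,scc[5]=5,scc[6]=2,scc[7]=?,scc[8]=?)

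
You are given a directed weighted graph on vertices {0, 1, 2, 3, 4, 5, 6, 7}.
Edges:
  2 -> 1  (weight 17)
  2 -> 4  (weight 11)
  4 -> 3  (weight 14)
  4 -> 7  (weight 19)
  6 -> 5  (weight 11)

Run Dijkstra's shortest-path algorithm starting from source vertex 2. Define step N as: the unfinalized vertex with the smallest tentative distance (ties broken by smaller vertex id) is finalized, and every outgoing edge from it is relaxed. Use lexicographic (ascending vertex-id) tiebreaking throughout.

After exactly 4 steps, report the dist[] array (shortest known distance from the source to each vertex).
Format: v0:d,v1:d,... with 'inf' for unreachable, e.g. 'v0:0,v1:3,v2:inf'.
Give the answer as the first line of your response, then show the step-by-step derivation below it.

v0:inf,v1:17,v2:0,v3:25,v4:11,v5:inf,v6:inf,v7:30

step 1: dist = v0:inf,v1:17,v2:0,v3:inf,v4:11,v5:inf,v6:inf,v7:inf
step 2: dist = v0:inf,v1:17,v2:0,v3:25,v4:11,v5:inf,v6:inf,v7:30
step 3: dist = v0:inf,v1:17,v2:0,v3:25,v4:11,v5:inf,v6:inf,v7:30
step 4: dist = v0:inf,v1:17,v2:0,v3:25,v4:11,v5:inf,v6:inf,v7:30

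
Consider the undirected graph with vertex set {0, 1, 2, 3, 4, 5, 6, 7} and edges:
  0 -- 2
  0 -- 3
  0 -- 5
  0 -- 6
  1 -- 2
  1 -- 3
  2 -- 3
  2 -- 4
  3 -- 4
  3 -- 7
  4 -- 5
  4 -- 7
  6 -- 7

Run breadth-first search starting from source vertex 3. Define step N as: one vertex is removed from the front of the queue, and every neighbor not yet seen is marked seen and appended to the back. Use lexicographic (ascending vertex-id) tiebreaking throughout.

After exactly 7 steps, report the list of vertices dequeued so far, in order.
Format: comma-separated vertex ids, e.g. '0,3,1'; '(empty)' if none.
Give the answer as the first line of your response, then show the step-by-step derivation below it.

3,0,1,2,4,7,5

step 1: dequeue 3; queue=[0,1,2,4,7]; order=3
step 2: dequeue 0; queue=[1,2,4,7,5,6]; order=3,0
step 3: dequeue 1; queue=[2,4,7,5,6]; order=3,0,1
step 4: dequeue 2; queue=[4,7,5,6]; order=3,0,1,2
step 5: dequeue 4; queue=[7,5,6]; order=3,0,1,2,4
step 6: dequeue 7; queue=[5,6]; order=3,0,1,2,4,7
step 7: dequeue 5; queue=[6]; order=3,0,1,2,4,7,5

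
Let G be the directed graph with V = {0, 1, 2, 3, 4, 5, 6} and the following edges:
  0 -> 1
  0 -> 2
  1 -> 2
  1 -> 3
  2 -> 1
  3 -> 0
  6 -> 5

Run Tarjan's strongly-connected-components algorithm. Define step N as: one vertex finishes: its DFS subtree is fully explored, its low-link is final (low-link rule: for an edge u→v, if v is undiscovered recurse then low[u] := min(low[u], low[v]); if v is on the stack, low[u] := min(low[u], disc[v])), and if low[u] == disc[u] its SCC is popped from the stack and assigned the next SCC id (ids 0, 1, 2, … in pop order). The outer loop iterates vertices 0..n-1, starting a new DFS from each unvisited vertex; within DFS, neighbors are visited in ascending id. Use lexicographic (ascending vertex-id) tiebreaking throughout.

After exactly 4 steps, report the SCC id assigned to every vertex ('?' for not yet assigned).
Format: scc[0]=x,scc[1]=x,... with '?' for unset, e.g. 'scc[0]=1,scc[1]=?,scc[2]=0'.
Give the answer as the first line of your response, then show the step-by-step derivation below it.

scc[0]=0,scc[1]=0,scc[2]=0,scc[3]=0,scc[4]=?,scc[5]=?,scc[6]=?

step 1: low=(low[0]=0,low[1]=1,low[2]=1,low[3]=?,low[4]=?,low[5]=?,low[6]=?); scc=(scc[0]=?,scc[1]=?,scc[2]=?,scc[3]=?,scc[4]=?,scc[5]=?,scc[6]=?)
step 2: low=(low[0]=0,low[1]=1,low[2]=1,low[3]=0,low[4]=?,low[5]=?,low[6]=?); scc=(scc[0]=?,scc[1]=?,scc[2]=?,scc[3]=?,scc[4]=?,scc[5]=?,scc[6]=?)
step 3: low=(low[0]=0,low[1]=0,low[2]=1,low[3]=0,low[4]=?,low[5]=?,low[6]=?); scc=(scc[0]=?,scc[1]=?,scc[2]=?,scc[3]=?,scc[4]=?,scc[5]=?,scc[6]=?)
step 4: low=(low[0]=0,low[1]=0,low[2]=1,low[3]=0,low[4]=?,low[5]=?,low[6]=?); scc=(scc[0]=0,scc[1]=0,scc[2]=0,scc[3]=0,scc[4]=?,scc[5]=?,scc[6]=?)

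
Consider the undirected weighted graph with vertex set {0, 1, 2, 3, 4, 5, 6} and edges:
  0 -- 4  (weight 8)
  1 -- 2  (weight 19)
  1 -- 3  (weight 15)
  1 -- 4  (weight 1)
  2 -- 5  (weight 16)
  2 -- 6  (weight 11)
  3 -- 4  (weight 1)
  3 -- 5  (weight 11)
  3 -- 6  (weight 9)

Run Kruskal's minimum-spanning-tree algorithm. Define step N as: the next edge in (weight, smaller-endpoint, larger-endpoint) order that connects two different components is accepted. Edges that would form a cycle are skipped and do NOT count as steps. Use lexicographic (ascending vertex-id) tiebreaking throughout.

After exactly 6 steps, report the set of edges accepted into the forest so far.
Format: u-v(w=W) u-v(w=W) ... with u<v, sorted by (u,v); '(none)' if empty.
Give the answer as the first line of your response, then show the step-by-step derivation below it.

0-4(w=8) 1-4(w=1) 2-6(w=11) 3-4(w=1) 3-5(w=11) 3-6(w=9)

step 1: add edge 1-4 (w=1); MST = {1-4(w=1)}
step 2: add edge 3-4 (w=1); MST = {1-4(w=1) 3-4(w=1)}
step 3: add edge 0-4 (w=8); MST = {0-4(w=8) 1-4(w=1) 3-4(w=1)}
step 4: add edge 3-6 (w=9); MST = {0-4(w=8) 1-4(w=1) 3-4(w=1) 3-6(w=9)}
step 5: add edge 2-6 (w=11); MST = {0-4(w=8) 1-4(w=1) 2-6(w=11) 3-4(w=1) 3-6(w=9)}
step 6: add edge 3-5 (w=11); MST = {0-4(w=8) 1-4(w=1) 2-6(w=11) 3-4(w=1) 3-5(w=11) 3-6(w=9)}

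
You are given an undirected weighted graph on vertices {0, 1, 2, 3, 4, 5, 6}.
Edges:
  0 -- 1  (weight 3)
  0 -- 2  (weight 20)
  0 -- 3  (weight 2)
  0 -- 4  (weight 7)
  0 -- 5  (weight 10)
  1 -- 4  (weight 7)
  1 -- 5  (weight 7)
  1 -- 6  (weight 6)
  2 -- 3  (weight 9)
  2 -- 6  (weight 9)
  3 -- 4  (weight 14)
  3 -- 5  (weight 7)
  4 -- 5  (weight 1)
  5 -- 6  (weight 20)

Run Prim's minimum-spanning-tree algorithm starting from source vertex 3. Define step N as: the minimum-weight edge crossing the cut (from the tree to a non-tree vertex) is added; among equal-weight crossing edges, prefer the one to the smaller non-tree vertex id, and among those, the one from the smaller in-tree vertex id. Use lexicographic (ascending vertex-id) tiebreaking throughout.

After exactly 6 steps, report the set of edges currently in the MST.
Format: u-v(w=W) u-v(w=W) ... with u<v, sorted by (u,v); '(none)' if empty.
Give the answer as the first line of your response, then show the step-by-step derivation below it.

0-1(w=3) 0-3(w=2) 0-4(w=7) 1-6(w=6) 2-3(w=9) 4-5(w=1)

step 1: add edge 0-3 (w=2); MST = {0-3(w=2)}
step 2: add edge 0-1 (w=3); MST = {0-1(w=3) 0-3(w=2)}
step 3: add edge 1-6 (w=6); MST = {0-1(w=3) 0-3(w=2) 1-6(w=6)}
step 4: add edge 0-4 (w=7); MST = {0-1(w=3) 0-3(w=2) 0-4(w=7) 1-6(w=6)}
step 5: add edge 4-5 (w=1); MST = {0-1(w=3) 0-3(w=2) 0-4(w=7) 1-6(w=6) 4-5(w=1)}
step 6: add edge 2-3 (w=9); MST = {0-1(w=3) 0-3(w=2) 0-4(w=7) 1-6(w=6) 2-3(w=9) 4-5(w=1)}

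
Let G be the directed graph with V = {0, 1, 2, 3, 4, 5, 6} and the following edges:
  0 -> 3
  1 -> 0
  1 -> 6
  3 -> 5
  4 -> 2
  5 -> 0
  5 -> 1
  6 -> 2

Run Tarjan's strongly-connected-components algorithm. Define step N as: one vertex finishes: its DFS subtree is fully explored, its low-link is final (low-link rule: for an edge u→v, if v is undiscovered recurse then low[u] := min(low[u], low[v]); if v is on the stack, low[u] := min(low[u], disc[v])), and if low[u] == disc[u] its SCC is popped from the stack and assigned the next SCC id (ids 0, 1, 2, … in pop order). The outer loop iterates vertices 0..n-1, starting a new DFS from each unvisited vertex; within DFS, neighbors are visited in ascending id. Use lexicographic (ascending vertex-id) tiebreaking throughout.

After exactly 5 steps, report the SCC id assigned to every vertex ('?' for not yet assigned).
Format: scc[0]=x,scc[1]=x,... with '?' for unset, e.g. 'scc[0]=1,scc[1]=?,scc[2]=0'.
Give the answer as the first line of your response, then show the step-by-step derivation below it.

scc[0]=?,scc[1]=?,scc[2]=0,scc[3]=?,scc[4]=?,scc[5]=?,scc[6]=1

step 1: low=(low[0]=0,low[1]=0,low[2]=5,low[3]=1,low[4]=?,low[5]=0,low[6]=4); scc=(scc[0]=?,scc[1]=?,scc[2]=0,scc[3]=?,scc[4]=?,scc[5]=?,scc[6]=?)
step 2: low=(low[0]=0,low[1]=0,low[2]=5,low[3]=1,low[4]=?,low[5]=0,low[6]=4); scc=(scc[0]=?,scc[1]=?,scc[2]=0,scc[3]=?,scc[4]=?,scc[5]=?,scc[6]=1)
step 3: low=(low[0]=0,low[1]=0,low[2]=5,low[3]=1,low[4]=?,low[5]=0,low[6]=4); scc=(scc[0]=?,scc[1]=?,scc[2]=0,scc[3]=?,scc[4]=?,scc[5]=?,scc[6]=1)
step 4: low=(low[0]=0,low[1]=0,low[2]=5,low[3]=1,low[4]=?,low[5]=0,low[6]=4); scc=(scc[0]=?,scc[1]=?,scc[2]=0,scc[3]=?,scc[4]=?,scc[5]=?,scc[6]=1)
step 5: low=(low[0]=0,low[1]=0,low[2]=5,low[3]=0,low[4]=?,low[5]=0,low[6]=4); scc=(scc[0]=?,scc[1]=?,scc[2]=0,scc[3]=?,scc[4]=?,scc[5]=?,scc[6]=1)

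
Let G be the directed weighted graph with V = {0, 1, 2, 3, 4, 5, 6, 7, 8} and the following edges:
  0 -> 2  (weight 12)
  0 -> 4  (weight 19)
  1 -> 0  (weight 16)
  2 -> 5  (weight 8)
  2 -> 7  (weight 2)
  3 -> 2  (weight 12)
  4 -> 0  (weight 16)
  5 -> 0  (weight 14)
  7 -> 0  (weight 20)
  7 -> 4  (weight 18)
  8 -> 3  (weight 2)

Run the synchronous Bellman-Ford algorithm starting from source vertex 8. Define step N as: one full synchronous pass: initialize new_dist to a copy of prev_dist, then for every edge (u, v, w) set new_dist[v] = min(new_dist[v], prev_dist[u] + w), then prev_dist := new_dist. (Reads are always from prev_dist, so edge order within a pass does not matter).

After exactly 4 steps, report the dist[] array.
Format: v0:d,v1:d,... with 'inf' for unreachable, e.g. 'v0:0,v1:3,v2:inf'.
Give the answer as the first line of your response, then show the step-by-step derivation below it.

v0:36,v1:inf,v2:14,v3:2,v4:34,v5:22,v6:inf,v7:16,v8:0

step 1: dist = v0:inf,v1:inf,v2:inf,v3:2,v4:inf,v5:inf,v6:inf,v7:inf,v8:0
step 2: dist = v0:inf,v1:inf,v2:14,v3:2,v4:inf,v5:inf,v6:inf,v7:inf,v8:0
step 3: dist = v0:inf,v1:inf,v2:14,v3:2,v4:inf,v5:22,v6:inf,v7:16,v8:0
step 4: dist = v0:36,v1:inf,v2:14,v3:2,v4:34,v5:22,v6:inf,v7:16,v8:0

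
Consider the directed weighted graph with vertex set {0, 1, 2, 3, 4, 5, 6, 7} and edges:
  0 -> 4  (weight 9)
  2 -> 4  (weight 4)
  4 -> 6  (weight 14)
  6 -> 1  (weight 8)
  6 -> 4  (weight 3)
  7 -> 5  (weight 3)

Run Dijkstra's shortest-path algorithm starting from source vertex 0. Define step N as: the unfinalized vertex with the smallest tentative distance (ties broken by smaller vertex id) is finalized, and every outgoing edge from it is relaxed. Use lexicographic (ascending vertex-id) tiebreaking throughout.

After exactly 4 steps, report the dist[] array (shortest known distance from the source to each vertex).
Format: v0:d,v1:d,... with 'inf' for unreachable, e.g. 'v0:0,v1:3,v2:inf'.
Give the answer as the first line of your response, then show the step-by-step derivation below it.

v0:0,v1:31,v2:inf,v3:inf,v4:9,v5:inf,v6:23,v7:inf

step 1: dist = v0:0,v1:inf,v2:inf,v3:inf,v4:9,v5:inf,v6:inf,v7:inf
step 2: dist = v0:0,v1:inf,v2:inf,v3:inf,v4:9,v5:inf,v6:23,v7:inf
step 3: dist = v0:0,v1:31,v2:inf,v3:inf,v4:9,v5:inf,v6:23,v7:inf
step 4: dist = v0:0,v1:31,v2:inf,v3:inf,v4:9,v5:inf,v6:23,v7:inf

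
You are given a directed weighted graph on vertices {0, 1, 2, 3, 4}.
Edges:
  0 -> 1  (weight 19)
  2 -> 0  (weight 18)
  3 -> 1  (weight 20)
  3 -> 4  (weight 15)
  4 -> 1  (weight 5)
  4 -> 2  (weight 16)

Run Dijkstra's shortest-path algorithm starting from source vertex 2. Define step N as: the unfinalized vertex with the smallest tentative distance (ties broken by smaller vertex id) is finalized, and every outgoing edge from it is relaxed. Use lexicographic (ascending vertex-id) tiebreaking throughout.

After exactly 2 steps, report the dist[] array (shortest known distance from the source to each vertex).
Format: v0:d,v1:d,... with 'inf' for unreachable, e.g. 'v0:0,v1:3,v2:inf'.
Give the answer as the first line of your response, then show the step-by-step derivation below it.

v0:18,v1:37,v2:0,v3:inf,v4:inf

step 1: dist = v0:18,v1:inf,v2:0,v3:inf,v4:inf
step 2: dist = v0:18,v1:37,v2:0,v3:inf,v4:inf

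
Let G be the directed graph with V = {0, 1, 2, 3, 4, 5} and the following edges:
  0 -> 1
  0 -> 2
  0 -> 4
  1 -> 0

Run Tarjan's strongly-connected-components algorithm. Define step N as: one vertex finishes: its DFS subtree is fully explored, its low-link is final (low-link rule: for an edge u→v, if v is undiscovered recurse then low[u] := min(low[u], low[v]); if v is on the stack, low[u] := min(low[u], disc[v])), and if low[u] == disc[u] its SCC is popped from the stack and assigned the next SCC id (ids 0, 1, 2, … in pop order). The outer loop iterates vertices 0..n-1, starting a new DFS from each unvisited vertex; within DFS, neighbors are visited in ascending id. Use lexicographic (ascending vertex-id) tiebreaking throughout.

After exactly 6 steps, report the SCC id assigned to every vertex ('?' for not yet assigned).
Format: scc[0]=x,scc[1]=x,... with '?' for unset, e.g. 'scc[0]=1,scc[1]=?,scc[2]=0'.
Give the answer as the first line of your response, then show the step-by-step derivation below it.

scc[0]=2,scc[1]=2,scc[2]=0,scc[3]=3,scc[4]=1,scc[5]=4

step 1: low=(low[0]=0,low[1]=0,low[2]=?,low[3]=?,low[4]=?,low[5]=?); scc=(scc[0]=?,scc[1]=?,scc[2]=?,scc[3]=?,scc[4]=?,scc[5]=?)
step 2: low=(low[0]=0,low[1]=0,low[2]=2,low[3]=?,low[4]=?,low[5]=?); scc=(scc[0]=?,scc[1]=?,scc[2]=0,scc[3]=?,scc[4]=?,scc[5]=?)
step 3: low=(low[0]=0,low[1]=0,low[2]=2,low[3]=?,low[4]=3,low[5]=?); scc=(scc[0]=?,scc[1]=?,scc[2]=0,scc[3]=?,scc[4]=1,scc[5]=?)
step 4: low=(low[0]=0,low[1]=0,low[2]=2,low[3]=?,low[4]=3,low[5]=?); scc=(scc[0]=2,scc[1]=2,scc[2]=0,scc[3]=?,scc[4]=1,scc[5]=?)
step 5: low=(low[0]=0,low[1]=0,low[2]=2,low[3]=4,low[4]=3,low[5]=?); scc=(scc[0]=2,scc[1]=2,scc[2]=0,scc[3]=3,scc[4]=1,scc[5]=?)
step 6: low=(low[0]=0,low[1]=0,low[2]=2,low[3]=4,low[4]=3,low[5]=5); scc=(scc[0]=2,scc[1]=2,scc[2]=0,scc[3]=3,scc[4]=1,scc[5]=4)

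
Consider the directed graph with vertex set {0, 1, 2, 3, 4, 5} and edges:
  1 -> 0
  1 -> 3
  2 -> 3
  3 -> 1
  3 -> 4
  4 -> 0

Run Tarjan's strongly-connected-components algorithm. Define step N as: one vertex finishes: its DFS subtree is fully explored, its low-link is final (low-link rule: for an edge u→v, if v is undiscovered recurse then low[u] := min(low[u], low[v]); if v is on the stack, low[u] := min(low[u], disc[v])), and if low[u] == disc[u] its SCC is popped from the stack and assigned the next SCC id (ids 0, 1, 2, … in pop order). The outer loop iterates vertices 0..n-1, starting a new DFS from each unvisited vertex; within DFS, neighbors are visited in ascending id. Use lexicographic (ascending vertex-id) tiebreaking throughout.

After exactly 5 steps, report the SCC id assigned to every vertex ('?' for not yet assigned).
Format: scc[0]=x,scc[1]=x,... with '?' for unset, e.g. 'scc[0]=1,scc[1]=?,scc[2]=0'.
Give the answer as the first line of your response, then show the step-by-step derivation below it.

scc[0]=0,scc[1]=2,scc[2]=3,scc[3]=2,scc[4]=1,scc[5]=?

step 1: low=(low[0]=0,low[1]=?,low[2]=?,low[3]=?,low[4]=?,low[5]=?); scc=(scc[0]=0,scc[1]=?,scc[2]=?,scc[3]=?,scc[4]=?,scc[5]=?)
step 2: low=(low[0]=0,low[1]=1,low[2]=?,low[3]=1,low[4]=3,low[5]=?); scc=(scc[0]=0,scc[1]=?,scc[2]=?,scc[3]=?,scc[4]=1,scc[5]=?)
step 3: low=(low[0]=0,low[1]=1,low[2]=?,low[3]=1,low[4]=3,low[5]=?); scc=(scc[0]=0,scc[1]=?,scc[2]=?,scc[3]=?,scc[4]=1,scc[5]=?)
step 4: low=(low[0]=0,low[1]=1,low[2]=?,low[3]=1,low[4]=3,low[5]=?); scc=(scc[0]=0,scc[1]=2,scc[2]=?,scc[3]=2,scc[4]=1,scc[5]=?)
step 5: low=(low[0]=0,low[1]=1,low[2]=4,low[3]=1,low[4]=3,low[5]=?); scc=(scc[0]=0,scc[1]=2,scc[2]=3,scc[3]=2,scc[4]=1,scc[5]=?)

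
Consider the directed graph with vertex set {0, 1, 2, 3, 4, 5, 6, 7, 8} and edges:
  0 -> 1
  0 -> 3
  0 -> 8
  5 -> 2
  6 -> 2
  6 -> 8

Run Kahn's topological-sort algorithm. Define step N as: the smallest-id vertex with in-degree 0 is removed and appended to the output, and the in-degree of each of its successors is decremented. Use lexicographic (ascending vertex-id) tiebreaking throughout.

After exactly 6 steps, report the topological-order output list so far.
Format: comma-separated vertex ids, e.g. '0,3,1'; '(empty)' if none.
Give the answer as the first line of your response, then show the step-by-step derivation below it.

0,1,3,4,5,6

step 1: output 0; order=[0]; indeg=(0,0,2,0,0,0,0,0,1)
step 2: output 1; order=[0,1]; indeg=(0,0,2,0,0,0,0,0,1)
step 3: output 3; order=[0,1,3]; indeg=(0,0,2,0,0,0,0,0,1)
step 4: output 4; order=[0,1,3,4]; indeg=(0,0,2,0,0,0,0,0,1)
step 5: output 5; order=[0,1,3,4,5]; indeg=(0,0,1,0,0,0,0,0,1)
step 6: output 6; order=[0,1,3,4,5,6]; indeg=(0,0,0,0,0,0,0,0,0)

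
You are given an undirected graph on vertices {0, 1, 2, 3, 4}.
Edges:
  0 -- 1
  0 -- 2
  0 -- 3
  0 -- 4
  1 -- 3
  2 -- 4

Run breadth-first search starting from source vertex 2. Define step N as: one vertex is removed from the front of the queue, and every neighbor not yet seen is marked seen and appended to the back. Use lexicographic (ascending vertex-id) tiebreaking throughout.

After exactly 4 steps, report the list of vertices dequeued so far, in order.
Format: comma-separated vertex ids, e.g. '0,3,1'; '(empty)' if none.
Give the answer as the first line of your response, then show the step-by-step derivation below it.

2,0,4,1

step 1: dequeue 2; queue=[0,4]; order=2
step 2: dequeue 0; queue=[4,1,3]; order=2,0
step 3: dequeue 4; queue=[1,3]; order=2,0,4
step 4: dequeue 1; queue=[3]; order=2,0,4,1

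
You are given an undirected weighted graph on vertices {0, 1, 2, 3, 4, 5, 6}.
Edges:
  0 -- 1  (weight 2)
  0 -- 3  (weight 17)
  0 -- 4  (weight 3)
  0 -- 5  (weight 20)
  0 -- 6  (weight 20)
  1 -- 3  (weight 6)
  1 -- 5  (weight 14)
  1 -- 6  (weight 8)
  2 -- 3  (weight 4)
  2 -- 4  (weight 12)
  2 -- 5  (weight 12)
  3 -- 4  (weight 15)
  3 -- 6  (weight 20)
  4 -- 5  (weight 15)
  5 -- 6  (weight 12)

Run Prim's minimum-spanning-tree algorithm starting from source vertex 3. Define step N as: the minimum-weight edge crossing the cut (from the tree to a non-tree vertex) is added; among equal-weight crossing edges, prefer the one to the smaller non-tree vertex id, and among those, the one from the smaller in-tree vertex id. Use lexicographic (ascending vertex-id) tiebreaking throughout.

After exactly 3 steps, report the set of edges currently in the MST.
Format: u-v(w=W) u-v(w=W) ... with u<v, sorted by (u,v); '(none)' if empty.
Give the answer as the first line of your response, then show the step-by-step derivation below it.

0-1(w=2) 1-3(w=6) 2-3(w=4)

step 1: add edge 2-3 (w=4); MST = {2-3(w=4)}
step 2: add edge 1-3 (w=6); MST = {1-3(w=6) 2-3(w=4)}
step 3: add edge 0-1 (w=2); MST = {0-1(w=2) 1-3(w=6) 2-3(w=4)}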